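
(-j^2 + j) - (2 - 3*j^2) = 2*j^2 + j - 2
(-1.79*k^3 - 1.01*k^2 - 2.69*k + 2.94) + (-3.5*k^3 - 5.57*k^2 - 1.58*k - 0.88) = -5.29*k^3 - 6.58*k^2 - 4.27*k + 2.06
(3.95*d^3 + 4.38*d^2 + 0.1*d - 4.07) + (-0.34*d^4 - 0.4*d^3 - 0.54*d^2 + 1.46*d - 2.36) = -0.34*d^4 + 3.55*d^3 + 3.84*d^2 + 1.56*d - 6.43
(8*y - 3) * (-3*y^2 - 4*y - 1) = -24*y^3 - 23*y^2 + 4*y + 3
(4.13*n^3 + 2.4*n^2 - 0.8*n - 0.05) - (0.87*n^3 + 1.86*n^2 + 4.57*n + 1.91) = 3.26*n^3 + 0.54*n^2 - 5.37*n - 1.96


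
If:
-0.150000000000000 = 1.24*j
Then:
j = -0.12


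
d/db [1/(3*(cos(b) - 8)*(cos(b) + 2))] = 2*(cos(b) - 3)*sin(b)/(3*(cos(b) - 8)^2*(cos(b) + 2)^2)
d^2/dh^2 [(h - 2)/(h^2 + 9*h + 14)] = 2*((h - 2)*(2*h + 9)^2 - (3*h + 7)*(h^2 + 9*h + 14))/(h^2 + 9*h + 14)^3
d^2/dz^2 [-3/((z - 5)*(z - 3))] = 6*(-(z - 5)^2 - (z - 5)*(z - 3) - (z - 3)^2)/((z - 5)^3*(z - 3)^3)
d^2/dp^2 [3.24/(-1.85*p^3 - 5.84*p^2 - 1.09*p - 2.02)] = ((35.964*p + 37.8432)*(1.85*p^3 + 5.84*p^2 + 1.09*p + 2.02) - 3.24*(5.55*p^2 + 11.68*p + 1.09)*(11.1*p^2 + 23.36*p + 2.18))/(1.85*p^3 + 5.84*p^2 + 1.09*p + 2.02)^3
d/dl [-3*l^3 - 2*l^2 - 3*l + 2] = -9*l^2 - 4*l - 3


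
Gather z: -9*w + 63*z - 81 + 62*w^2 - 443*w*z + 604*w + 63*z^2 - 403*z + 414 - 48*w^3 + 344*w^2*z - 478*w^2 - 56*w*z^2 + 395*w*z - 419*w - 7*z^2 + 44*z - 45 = -48*w^3 - 416*w^2 + 176*w + z^2*(56 - 56*w) + z*(344*w^2 - 48*w - 296) + 288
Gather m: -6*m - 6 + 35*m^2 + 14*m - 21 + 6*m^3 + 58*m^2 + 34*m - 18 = 6*m^3 + 93*m^2 + 42*m - 45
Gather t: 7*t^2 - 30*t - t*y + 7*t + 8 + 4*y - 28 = 7*t^2 + t*(-y - 23) + 4*y - 20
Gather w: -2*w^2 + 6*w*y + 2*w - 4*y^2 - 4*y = -2*w^2 + w*(6*y + 2) - 4*y^2 - 4*y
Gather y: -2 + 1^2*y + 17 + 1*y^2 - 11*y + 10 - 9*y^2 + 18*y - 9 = -8*y^2 + 8*y + 16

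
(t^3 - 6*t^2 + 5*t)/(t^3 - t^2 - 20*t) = (t - 1)/(t + 4)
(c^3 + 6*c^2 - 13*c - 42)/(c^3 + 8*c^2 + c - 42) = (c^2 - c - 6)/(c^2 + c - 6)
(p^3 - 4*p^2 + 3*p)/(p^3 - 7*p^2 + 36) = p*(p - 1)/(p^2 - 4*p - 12)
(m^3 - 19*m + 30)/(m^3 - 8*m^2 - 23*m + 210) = (m^2 - 5*m + 6)/(m^2 - 13*m + 42)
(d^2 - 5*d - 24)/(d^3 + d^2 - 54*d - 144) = 1/(d + 6)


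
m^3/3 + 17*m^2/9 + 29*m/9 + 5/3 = (m/3 + 1)*(m + 1)*(m + 5/3)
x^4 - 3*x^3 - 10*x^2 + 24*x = x*(x - 4)*(x - 2)*(x + 3)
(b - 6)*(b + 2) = b^2 - 4*b - 12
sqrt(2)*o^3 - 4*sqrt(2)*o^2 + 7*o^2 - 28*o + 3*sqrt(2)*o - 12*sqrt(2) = (o - 4)*(o + 3*sqrt(2))*(sqrt(2)*o + 1)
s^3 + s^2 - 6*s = s*(s - 2)*(s + 3)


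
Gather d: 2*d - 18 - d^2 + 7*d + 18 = -d^2 + 9*d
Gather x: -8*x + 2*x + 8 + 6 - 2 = 12 - 6*x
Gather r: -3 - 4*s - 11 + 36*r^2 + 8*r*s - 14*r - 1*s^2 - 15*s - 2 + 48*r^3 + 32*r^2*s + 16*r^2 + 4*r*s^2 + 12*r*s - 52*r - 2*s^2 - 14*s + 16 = 48*r^3 + r^2*(32*s + 52) + r*(4*s^2 + 20*s - 66) - 3*s^2 - 33*s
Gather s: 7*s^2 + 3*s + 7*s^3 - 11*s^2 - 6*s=7*s^3 - 4*s^2 - 3*s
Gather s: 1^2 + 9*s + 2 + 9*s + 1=18*s + 4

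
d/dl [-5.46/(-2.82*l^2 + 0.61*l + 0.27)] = (3.3306 - 30.7944*l)/(-2.82*l^2 + 0.61*l + 0.27)^2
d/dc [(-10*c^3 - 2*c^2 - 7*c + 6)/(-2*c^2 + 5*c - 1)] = (20*c^4 - 100*c^3 + 6*c^2 + 28*c - 23)/(4*c^4 - 20*c^3 + 29*c^2 - 10*c + 1)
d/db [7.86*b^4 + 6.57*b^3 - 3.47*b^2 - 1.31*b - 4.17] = 31.44*b^3 + 19.71*b^2 - 6.94*b - 1.31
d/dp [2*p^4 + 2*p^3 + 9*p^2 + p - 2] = 8*p^3 + 6*p^2 + 18*p + 1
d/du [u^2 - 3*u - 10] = 2*u - 3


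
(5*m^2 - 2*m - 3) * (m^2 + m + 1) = 5*m^4 + 3*m^3 - 5*m - 3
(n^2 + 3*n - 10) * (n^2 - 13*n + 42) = n^4 - 10*n^3 - 7*n^2 + 256*n - 420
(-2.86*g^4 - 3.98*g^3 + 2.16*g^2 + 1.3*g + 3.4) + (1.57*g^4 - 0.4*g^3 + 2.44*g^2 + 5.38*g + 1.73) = -1.29*g^4 - 4.38*g^3 + 4.6*g^2 + 6.68*g + 5.13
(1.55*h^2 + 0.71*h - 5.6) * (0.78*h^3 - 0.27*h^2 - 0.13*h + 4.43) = 1.209*h^5 + 0.1353*h^4 - 4.7612*h^3 + 8.2862*h^2 + 3.8733*h - 24.808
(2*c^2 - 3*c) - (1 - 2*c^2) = 4*c^2 - 3*c - 1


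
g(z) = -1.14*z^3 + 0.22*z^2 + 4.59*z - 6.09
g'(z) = -3.42*z^2 + 0.44*z + 4.59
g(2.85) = -17.61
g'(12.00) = -482.61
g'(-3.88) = -48.60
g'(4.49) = -62.38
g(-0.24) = -7.16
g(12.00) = -1889.25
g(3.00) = -21.12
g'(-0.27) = 4.22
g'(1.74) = -5.00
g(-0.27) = -7.29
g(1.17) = -2.24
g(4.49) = -84.24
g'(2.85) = -21.93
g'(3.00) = -24.87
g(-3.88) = 46.00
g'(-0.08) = 4.53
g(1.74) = -3.44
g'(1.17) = 0.42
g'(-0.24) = 4.29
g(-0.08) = -6.46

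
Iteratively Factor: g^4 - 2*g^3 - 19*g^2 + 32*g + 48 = (g - 3)*(g^3 + g^2 - 16*g - 16) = (g - 3)*(g + 4)*(g^2 - 3*g - 4) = (g - 4)*(g - 3)*(g + 4)*(g + 1)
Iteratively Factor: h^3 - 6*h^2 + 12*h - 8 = (h - 2)*(h^2 - 4*h + 4) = (h - 2)^2*(h - 2)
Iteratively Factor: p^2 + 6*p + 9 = (p + 3)*(p + 3)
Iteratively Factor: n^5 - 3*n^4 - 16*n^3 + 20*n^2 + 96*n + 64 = (n + 2)*(n^4 - 5*n^3 - 6*n^2 + 32*n + 32) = (n - 4)*(n + 2)*(n^3 - n^2 - 10*n - 8) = (n - 4)^2*(n + 2)*(n^2 + 3*n + 2) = (n - 4)^2*(n + 2)^2*(n + 1)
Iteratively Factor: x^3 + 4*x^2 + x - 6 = (x - 1)*(x^2 + 5*x + 6) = (x - 1)*(x + 2)*(x + 3)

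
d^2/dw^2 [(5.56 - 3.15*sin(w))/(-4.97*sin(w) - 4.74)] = (211.544074*sin(w)^2 - 201.754308*sin(w) - 423.088148)/(122.763473*sin(w)^3 + 351.246798*sin(w)^2 + 334.991916*sin(w) + 106.496424)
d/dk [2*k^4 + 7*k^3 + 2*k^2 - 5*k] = 8*k^3 + 21*k^2 + 4*k - 5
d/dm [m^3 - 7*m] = 3*m^2 - 7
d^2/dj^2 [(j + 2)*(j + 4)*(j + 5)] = 6*j + 22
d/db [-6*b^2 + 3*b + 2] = 3 - 12*b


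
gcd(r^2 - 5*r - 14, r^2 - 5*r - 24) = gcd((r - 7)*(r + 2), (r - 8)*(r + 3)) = 1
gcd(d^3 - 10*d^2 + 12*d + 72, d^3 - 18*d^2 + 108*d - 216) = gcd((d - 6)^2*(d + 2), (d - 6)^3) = d^2 - 12*d + 36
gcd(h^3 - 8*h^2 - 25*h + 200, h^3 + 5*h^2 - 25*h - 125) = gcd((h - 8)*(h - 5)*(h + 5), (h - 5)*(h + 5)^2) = h^2 - 25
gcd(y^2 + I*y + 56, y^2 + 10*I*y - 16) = y + 8*I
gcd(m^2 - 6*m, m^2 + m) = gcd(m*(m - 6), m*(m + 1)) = m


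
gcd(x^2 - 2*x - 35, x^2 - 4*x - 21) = x - 7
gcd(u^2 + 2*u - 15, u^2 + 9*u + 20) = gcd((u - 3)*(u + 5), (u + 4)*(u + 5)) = u + 5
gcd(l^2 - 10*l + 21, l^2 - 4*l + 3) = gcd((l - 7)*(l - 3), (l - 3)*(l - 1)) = l - 3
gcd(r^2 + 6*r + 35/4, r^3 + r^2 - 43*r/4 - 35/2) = r + 5/2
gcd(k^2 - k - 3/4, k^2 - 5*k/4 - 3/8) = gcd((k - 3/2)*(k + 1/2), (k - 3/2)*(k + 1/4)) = k - 3/2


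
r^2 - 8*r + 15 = (r - 5)*(r - 3)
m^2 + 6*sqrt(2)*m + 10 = (m + sqrt(2))*(m + 5*sqrt(2))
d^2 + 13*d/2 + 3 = (d + 1/2)*(d + 6)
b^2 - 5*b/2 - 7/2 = (b - 7/2)*(b + 1)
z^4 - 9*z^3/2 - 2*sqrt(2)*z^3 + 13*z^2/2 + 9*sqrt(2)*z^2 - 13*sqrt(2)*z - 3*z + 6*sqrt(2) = (z - 2)*(z - 3/2)*(z - 1)*(z - 2*sqrt(2))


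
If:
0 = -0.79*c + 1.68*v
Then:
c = 2.12658227848101*v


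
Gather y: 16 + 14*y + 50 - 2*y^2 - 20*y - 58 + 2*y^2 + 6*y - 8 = 0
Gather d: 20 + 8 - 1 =27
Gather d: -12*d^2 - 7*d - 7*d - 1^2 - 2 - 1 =-12*d^2 - 14*d - 4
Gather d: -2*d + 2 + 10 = 12 - 2*d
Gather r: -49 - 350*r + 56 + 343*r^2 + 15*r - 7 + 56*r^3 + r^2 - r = 56*r^3 + 344*r^2 - 336*r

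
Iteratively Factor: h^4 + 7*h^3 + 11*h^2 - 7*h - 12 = (h + 4)*(h^3 + 3*h^2 - h - 3) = (h + 1)*(h + 4)*(h^2 + 2*h - 3) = (h - 1)*(h + 1)*(h + 4)*(h + 3)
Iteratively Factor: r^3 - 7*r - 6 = (r + 1)*(r^2 - r - 6) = (r - 3)*(r + 1)*(r + 2)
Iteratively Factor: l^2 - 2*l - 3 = (l + 1)*(l - 3)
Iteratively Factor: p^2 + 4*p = (p)*(p + 4)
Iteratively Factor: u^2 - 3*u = (u - 3)*(u)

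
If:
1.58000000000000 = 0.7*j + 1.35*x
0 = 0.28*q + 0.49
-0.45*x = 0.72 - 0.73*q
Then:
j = 10.82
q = -1.75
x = -4.44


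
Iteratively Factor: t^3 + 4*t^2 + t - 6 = (t + 3)*(t^2 + t - 2) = (t + 2)*(t + 3)*(t - 1)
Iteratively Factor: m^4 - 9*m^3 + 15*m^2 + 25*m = (m + 1)*(m^3 - 10*m^2 + 25*m) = (m - 5)*(m + 1)*(m^2 - 5*m) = (m - 5)^2*(m + 1)*(m)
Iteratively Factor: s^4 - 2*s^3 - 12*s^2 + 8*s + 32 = (s + 2)*(s^3 - 4*s^2 - 4*s + 16) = (s - 4)*(s + 2)*(s^2 - 4) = (s - 4)*(s - 2)*(s + 2)*(s + 2)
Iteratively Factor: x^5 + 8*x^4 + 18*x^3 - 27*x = (x - 1)*(x^4 + 9*x^3 + 27*x^2 + 27*x) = (x - 1)*(x + 3)*(x^3 + 6*x^2 + 9*x) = (x - 1)*(x + 3)^2*(x^2 + 3*x) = (x - 1)*(x + 3)^3*(x)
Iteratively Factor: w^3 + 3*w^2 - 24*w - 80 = (w - 5)*(w^2 + 8*w + 16) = (w - 5)*(w + 4)*(w + 4)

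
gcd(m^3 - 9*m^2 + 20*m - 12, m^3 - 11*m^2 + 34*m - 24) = m^2 - 7*m + 6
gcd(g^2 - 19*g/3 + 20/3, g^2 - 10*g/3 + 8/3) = g - 4/3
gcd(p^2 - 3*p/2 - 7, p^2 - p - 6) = p + 2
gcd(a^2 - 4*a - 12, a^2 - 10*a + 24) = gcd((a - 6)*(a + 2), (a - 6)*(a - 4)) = a - 6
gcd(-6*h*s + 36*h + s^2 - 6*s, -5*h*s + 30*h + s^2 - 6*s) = s - 6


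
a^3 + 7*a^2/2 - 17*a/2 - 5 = (a - 2)*(a + 1/2)*(a + 5)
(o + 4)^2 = o^2 + 8*o + 16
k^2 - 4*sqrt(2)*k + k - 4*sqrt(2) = (k + 1)*(k - 4*sqrt(2))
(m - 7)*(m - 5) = m^2 - 12*m + 35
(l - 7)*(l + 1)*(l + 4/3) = l^3 - 14*l^2/3 - 15*l - 28/3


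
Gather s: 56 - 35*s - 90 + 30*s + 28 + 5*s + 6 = 0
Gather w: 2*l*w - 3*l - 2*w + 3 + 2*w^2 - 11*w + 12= -3*l + 2*w^2 + w*(2*l - 13) + 15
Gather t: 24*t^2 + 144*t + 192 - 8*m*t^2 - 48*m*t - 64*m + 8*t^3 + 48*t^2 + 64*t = -64*m + 8*t^3 + t^2*(72 - 8*m) + t*(208 - 48*m) + 192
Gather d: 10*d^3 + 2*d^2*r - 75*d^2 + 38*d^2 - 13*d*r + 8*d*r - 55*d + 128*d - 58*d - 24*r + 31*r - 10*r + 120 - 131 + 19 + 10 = 10*d^3 + d^2*(2*r - 37) + d*(15 - 5*r) - 3*r + 18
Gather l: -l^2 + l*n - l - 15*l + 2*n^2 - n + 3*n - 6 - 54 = -l^2 + l*(n - 16) + 2*n^2 + 2*n - 60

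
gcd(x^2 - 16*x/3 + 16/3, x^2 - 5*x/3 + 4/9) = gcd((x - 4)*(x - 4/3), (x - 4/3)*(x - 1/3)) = x - 4/3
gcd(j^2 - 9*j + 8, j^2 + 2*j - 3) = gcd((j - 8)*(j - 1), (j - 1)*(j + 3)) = j - 1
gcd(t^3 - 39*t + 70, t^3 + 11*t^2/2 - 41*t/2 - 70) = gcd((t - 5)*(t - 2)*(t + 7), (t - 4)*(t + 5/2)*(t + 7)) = t + 7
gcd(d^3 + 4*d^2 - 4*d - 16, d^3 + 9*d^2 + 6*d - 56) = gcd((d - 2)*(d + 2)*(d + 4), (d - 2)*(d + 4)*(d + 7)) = d^2 + 2*d - 8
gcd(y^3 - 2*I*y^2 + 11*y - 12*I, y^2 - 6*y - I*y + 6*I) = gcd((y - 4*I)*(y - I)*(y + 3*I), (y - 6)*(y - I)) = y - I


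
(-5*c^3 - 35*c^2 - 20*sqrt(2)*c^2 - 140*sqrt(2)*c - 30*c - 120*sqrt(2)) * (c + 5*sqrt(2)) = -5*c^4 - 45*sqrt(2)*c^3 - 35*c^3 - 315*sqrt(2)*c^2 - 230*c^2 - 1400*c - 270*sqrt(2)*c - 1200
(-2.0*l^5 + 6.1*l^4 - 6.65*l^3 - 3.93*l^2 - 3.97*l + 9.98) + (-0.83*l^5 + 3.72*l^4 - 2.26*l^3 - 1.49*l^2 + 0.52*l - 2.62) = -2.83*l^5 + 9.82*l^4 - 8.91*l^3 - 5.42*l^2 - 3.45*l + 7.36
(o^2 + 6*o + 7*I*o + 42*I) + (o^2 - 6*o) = 2*o^2 + 7*I*o + 42*I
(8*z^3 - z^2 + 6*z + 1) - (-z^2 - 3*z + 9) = 8*z^3 + 9*z - 8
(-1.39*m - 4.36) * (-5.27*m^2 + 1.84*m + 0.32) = 7.3253*m^3 + 20.4196*m^2 - 8.4672*m - 1.3952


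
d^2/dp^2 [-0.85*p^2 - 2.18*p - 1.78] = -1.70000000000000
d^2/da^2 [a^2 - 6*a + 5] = 2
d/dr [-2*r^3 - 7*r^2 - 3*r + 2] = -6*r^2 - 14*r - 3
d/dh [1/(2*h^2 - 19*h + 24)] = (19 - 4*h)/(2*h^2 - 19*h + 24)^2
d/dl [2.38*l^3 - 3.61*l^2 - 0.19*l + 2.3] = 7.14*l^2 - 7.22*l - 0.19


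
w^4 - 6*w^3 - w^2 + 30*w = w*(w - 5)*(w - 3)*(w + 2)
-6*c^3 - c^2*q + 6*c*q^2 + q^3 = (-c + q)*(c + q)*(6*c + q)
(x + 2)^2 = x^2 + 4*x + 4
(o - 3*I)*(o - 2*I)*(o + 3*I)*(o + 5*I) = o^4 + 3*I*o^3 + 19*o^2 + 27*I*o + 90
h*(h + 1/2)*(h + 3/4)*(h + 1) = h^4 + 9*h^3/4 + 13*h^2/8 + 3*h/8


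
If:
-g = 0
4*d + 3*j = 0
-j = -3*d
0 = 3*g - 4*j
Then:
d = 0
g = 0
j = 0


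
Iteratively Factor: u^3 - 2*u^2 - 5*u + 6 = (u - 1)*(u^2 - u - 6) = (u - 1)*(u + 2)*(u - 3)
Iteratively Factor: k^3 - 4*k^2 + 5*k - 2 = (k - 1)*(k^2 - 3*k + 2) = (k - 2)*(k - 1)*(k - 1)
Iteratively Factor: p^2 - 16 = (p + 4)*(p - 4)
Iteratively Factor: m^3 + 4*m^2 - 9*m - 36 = (m + 3)*(m^2 + m - 12) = (m + 3)*(m + 4)*(m - 3)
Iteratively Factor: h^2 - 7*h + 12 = (h - 4)*(h - 3)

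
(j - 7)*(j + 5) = j^2 - 2*j - 35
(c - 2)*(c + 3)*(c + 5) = c^3 + 6*c^2 - c - 30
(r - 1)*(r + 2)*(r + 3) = r^3 + 4*r^2 + r - 6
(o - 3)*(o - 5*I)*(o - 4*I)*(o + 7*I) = o^4 - 3*o^3 - 2*I*o^3 + 43*o^2 + 6*I*o^2 - 129*o - 140*I*o + 420*I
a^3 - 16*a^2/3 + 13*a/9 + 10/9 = (a - 5)*(a - 2/3)*(a + 1/3)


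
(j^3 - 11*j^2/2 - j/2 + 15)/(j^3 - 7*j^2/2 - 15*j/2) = (j - 2)/j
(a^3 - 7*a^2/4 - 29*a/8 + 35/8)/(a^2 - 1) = (8*a^2 - 6*a - 35)/(8*(a + 1))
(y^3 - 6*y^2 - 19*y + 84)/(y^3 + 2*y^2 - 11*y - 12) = (y - 7)/(y + 1)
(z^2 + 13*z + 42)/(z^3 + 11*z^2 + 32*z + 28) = (z + 6)/(z^2 + 4*z + 4)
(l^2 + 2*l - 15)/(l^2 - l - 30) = (l - 3)/(l - 6)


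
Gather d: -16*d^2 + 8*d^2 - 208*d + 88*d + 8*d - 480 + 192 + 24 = -8*d^2 - 112*d - 264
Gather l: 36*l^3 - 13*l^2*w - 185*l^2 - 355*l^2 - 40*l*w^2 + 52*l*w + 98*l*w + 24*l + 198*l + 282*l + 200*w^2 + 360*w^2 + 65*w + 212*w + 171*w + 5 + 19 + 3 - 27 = 36*l^3 + l^2*(-13*w - 540) + l*(-40*w^2 + 150*w + 504) + 560*w^2 + 448*w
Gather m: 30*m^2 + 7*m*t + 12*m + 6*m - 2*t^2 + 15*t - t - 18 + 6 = 30*m^2 + m*(7*t + 18) - 2*t^2 + 14*t - 12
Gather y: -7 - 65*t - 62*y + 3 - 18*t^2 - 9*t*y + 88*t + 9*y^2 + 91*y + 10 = -18*t^2 + 23*t + 9*y^2 + y*(29 - 9*t) + 6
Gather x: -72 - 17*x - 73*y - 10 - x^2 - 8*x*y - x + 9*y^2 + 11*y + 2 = -x^2 + x*(-8*y - 18) + 9*y^2 - 62*y - 80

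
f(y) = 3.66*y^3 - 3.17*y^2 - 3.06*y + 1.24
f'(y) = 10.98*y^2 - 6.34*y - 3.06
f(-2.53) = -70.58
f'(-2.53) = 83.26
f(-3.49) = -182.27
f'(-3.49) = 152.80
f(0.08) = 0.98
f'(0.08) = -3.50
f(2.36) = 24.47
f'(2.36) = 43.13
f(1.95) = 10.36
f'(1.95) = 26.33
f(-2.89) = -104.74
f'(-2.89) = 106.97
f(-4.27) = -328.44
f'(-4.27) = 224.21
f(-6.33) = -1034.72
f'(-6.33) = 477.03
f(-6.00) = -885.08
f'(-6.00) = 430.26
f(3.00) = 62.35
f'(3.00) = 76.74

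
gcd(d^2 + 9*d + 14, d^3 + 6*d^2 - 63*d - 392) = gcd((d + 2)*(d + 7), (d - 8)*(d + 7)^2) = d + 7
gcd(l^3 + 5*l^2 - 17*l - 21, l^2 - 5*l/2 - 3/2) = l - 3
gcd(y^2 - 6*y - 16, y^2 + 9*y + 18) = 1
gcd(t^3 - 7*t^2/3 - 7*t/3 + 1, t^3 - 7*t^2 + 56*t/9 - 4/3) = t - 1/3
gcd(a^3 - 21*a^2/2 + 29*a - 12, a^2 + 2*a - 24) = a - 4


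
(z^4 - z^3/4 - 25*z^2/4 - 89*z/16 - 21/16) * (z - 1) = z^5 - 5*z^4/4 - 6*z^3 + 11*z^2/16 + 17*z/4 + 21/16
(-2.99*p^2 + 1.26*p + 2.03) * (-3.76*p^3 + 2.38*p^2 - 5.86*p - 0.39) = 11.2424*p^5 - 11.8538*p^4 + 12.8874*p^3 - 1.3861*p^2 - 12.3872*p - 0.7917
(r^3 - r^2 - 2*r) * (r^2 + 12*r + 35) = r^5 + 11*r^4 + 21*r^3 - 59*r^2 - 70*r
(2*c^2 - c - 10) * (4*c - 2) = 8*c^3 - 8*c^2 - 38*c + 20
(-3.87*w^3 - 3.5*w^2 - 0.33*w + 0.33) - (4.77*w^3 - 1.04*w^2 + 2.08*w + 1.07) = -8.64*w^3 - 2.46*w^2 - 2.41*w - 0.74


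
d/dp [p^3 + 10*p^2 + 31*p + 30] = 3*p^2 + 20*p + 31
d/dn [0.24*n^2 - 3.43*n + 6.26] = 0.48*n - 3.43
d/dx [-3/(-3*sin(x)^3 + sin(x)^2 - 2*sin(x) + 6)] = 3*(-9*sin(x)^2 + 2*sin(x) - 2)*cos(x)/(3*sin(x)^3 - sin(x)^2 + 2*sin(x) - 6)^2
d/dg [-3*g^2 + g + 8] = 1 - 6*g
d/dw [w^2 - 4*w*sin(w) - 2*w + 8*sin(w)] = -4*w*cos(w) + 2*w - 4*sin(w) + 8*cos(w) - 2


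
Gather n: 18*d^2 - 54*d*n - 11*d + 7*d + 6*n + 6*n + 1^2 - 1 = 18*d^2 - 4*d + n*(12 - 54*d)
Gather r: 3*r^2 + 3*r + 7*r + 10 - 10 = 3*r^2 + 10*r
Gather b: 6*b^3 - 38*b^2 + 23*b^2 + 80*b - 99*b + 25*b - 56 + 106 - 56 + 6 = 6*b^3 - 15*b^2 + 6*b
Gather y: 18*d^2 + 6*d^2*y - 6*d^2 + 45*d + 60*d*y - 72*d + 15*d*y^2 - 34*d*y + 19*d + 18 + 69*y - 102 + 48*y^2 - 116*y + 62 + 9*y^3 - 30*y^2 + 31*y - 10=12*d^2 - 8*d + 9*y^3 + y^2*(15*d + 18) + y*(6*d^2 + 26*d - 16) - 32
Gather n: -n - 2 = -n - 2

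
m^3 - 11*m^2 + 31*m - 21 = (m - 7)*(m - 3)*(m - 1)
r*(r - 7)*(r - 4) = r^3 - 11*r^2 + 28*r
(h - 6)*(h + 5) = h^2 - h - 30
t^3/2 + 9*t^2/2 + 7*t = t*(t/2 + 1)*(t + 7)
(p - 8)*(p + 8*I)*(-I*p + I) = -I*p^3 + 8*p^2 + 9*I*p^2 - 72*p - 8*I*p + 64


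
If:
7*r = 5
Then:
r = 5/7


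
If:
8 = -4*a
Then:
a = -2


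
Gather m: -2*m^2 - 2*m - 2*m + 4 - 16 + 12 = -2*m^2 - 4*m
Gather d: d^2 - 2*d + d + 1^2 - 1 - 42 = d^2 - d - 42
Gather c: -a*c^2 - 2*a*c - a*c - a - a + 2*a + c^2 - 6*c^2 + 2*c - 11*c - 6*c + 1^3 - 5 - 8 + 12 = c^2*(-a - 5) + c*(-3*a - 15)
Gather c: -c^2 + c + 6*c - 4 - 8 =-c^2 + 7*c - 12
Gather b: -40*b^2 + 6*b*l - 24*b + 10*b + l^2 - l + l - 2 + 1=-40*b^2 + b*(6*l - 14) + l^2 - 1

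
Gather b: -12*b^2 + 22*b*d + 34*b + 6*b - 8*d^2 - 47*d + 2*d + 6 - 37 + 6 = -12*b^2 + b*(22*d + 40) - 8*d^2 - 45*d - 25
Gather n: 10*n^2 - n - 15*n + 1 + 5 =10*n^2 - 16*n + 6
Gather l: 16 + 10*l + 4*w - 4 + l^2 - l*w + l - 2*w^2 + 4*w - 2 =l^2 + l*(11 - w) - 2*w^2 + 8*w + 10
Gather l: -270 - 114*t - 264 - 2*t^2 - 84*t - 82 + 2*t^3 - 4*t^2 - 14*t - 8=2*t^3 - 6*t^2 - 212*t - 624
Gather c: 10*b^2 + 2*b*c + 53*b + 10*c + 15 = 10*b^2 + 53*b + c*(2*b + 10) + 15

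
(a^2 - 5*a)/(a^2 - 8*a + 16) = a*(a - 5)/(a^2 - 8*a + 16)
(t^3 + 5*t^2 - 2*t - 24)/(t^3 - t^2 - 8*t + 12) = (t + 4)/(t - 2)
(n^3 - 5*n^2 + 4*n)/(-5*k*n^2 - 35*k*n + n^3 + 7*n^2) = (-n^2 + 5*n - 4)/(5*k*n + 35*k - n^2 - 7*n)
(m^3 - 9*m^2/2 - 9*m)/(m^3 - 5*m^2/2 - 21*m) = (2*m + 3)/(2*m + 7)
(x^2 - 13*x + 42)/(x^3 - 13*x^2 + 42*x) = 1/x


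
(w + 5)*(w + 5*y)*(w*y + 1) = w^3*y + 5*w^2*y^2 + 5*w^2*y + w^2 + 25*w*y^2 + 5*w*y + 5*w + 25*y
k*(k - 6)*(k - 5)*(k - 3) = k^4 - 14*k^3 + 63*k^2 - 90*k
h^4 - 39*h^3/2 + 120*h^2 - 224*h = h*(h - 8)^2*(h - 7/2)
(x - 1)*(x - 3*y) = x^2 - 3*x*y - x + 3*y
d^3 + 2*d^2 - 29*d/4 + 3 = (d - 3/2)*(d - 1/2)*(d + 4)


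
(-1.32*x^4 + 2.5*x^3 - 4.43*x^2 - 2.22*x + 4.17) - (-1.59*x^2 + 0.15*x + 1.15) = -1.32*x^4 + 2.5*x^3 - 2.84*x^2 - 2.37*x + 3.02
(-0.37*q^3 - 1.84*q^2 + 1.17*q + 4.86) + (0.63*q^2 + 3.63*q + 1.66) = -0.37*q^3 - 1.21*q^2 + 4.8*q + 6.52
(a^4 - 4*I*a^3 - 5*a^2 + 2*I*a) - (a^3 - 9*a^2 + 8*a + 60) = a^4 - a^3 - 4*I*a^3 + 4*a^2 - 8*a + 2*I*a - 60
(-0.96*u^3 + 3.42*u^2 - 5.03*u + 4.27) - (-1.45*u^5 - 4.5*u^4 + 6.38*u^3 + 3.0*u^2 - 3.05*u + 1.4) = 1.45*u^5 + 4.5*u^4 - 7.34*u^3 + 0.42*u^2 - 1.98*u + 2.87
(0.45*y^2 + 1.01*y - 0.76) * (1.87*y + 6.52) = 0.8415*y^3 + 4.8227*y^2 + 5.164*y - 4.9552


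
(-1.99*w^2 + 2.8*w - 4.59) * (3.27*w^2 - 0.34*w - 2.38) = -6.5073*w^4 + 9.8326*w^3 - 11.2251*w^2 - 5.1034*w + 10.9242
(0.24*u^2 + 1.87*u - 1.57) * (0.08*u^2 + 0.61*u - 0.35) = 0.0192*u^4 + 0.296*u^3 + 0.9311*u^2 - 1.6122*u + 0.5495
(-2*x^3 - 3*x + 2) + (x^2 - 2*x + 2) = -2*x^3 + x^2 - 5*x + 4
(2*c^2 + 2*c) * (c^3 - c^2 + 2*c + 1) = 2*c^5 + 2*c^3 + 6*c^2 + 2*c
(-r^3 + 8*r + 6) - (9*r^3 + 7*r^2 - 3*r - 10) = -10*r^3 - 7*r^2 + 11*r + 16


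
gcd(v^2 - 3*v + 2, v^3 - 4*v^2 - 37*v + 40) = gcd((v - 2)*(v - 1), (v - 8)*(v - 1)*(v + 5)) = v - 1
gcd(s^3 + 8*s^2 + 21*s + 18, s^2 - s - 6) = s + 2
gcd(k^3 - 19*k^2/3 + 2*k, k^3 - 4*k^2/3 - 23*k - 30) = k - 6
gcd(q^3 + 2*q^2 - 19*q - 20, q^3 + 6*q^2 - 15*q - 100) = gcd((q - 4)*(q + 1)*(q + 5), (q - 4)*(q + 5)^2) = q^2 + q - 20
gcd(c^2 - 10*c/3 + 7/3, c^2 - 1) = c - 1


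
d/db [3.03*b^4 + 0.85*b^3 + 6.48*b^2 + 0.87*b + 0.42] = 12.12*b^3 + 2.55*b^2 + 12.96*b + 0.87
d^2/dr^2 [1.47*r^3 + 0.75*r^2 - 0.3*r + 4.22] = 8.82*r + 1.5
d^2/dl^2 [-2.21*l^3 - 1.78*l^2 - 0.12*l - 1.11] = -13.26*l - 3.56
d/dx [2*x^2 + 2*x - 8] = 4*x + 2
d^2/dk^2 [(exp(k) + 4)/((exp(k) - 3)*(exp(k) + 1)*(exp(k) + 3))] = (4*exp(6*k) + 39*exp(5*k) + 81*exp(4*k) + 70*exp(3*k) + 270*exp(2*k) + 387*exp(k) - 243)*exp(k)/(exp(9*k) + 3*exp(8*k) - 24*exp(7*k) - 80*exp(6*k) + 162*exp(5*k) + 702*exp(4*k) - 1944*exp(2*k) - 2187*exp(k) - 729)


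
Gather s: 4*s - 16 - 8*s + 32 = 16 - 4*s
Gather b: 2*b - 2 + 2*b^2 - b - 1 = 2*b^2 + b - 3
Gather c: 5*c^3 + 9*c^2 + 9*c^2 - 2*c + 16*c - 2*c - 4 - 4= 5*c^3 + 18*c^2 + 12*c - 8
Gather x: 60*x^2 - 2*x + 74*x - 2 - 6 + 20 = 60*x^2 + 72*x + 12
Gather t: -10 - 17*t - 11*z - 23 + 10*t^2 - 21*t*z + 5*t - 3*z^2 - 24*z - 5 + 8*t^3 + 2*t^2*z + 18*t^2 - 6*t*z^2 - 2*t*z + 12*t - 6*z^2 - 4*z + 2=8*t^3 + t^2*(2*z + 28) + t*(-6*z^2 - 23*z) - 9*z^2 - 39*z - 36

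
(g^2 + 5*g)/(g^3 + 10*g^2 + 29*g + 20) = g/(g^2 + 5*g + 4)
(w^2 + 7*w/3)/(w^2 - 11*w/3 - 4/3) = w*(3*w + 7)/(3*w^2 - 11*w - 4)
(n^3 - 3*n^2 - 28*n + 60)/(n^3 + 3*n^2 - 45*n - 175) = (n^2 - 8*n + 12)/(n^2 - 2*n - 35)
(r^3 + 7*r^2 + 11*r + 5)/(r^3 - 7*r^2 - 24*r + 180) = (r^2 + 2*r + 1)/(r^2 - 12*r + 36)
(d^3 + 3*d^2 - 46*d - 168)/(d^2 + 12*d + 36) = (d^2 - 3*d - 28)/(d + 6)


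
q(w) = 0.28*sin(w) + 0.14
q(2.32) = 0.35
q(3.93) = -0.06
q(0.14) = 0.18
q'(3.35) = -0.27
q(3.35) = 0.08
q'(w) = 0.28*cos(w)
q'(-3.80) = -0.22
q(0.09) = 0.17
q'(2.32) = -0.19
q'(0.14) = 0.28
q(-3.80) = 0.31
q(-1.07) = -0.11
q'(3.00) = -0.28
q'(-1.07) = 0.13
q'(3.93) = -0.20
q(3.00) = 0.18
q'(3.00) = -0.28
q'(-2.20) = -0.16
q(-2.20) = -0.09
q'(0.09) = 0.28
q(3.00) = 0.18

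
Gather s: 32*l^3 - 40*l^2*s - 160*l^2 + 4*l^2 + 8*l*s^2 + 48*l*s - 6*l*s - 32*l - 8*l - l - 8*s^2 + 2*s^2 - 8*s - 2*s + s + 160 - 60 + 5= 32*l^3 - 156*l^2 - 41*l + s^2*(8*l - 6) + s*(-40*l^2 + 42*l - 9) + 105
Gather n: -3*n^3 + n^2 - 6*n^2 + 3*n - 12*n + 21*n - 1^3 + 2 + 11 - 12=-3*n^3 - 5*n^2 + 12*n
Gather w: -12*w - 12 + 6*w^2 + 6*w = 6*w^2 - 6*w - 12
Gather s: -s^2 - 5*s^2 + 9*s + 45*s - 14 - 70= -6*s^2 + 54*s - 84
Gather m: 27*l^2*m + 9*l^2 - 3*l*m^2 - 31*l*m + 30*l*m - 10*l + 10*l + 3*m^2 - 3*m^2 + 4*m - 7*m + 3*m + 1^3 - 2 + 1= 9*l^2 - 3*l*m^2 + m*(27*l^2 - l)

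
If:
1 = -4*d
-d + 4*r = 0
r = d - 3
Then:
No Solution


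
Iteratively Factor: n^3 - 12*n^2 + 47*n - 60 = (n - 5)*(n^2 - 7*n + 12) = (n - 5)*(n - 4)*(n - 3)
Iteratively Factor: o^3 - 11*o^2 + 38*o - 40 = (o - 2)*(o^2 - 9*o + 20) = (o - 4)*(o - 2)*(o - 5)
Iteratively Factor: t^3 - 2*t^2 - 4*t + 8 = (t - 2)*(t^2 - 4) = (t - 2)^2*(t + 2)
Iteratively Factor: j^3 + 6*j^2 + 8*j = (j)*(j^2 + 6*j + 8) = j*(j + 2)*(j + 4)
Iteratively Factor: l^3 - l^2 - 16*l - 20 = (l + 2)*(l^2 - 3*l - 10) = (l - 5)*(l + 2)*(l + 2)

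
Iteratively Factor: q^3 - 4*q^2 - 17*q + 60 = (q + 4)*(q^2 - 8*q + 15) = (q - 5)*(q + 4)*(q - 3)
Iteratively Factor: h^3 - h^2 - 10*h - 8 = (h - 4)*(h^2 + 3*h + 2) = (h - 4)*(h + 1)*(h + 2)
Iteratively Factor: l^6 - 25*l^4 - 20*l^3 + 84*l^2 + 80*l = (l - 5)*(l^5 + 5*l^4 - 20*l^2 - 16*l) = (l - 5)*(l + 1)*(l^4 + 4*l^3 - 4*l^2 - 16*l) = (l - 5)*(l + 1)*(l + 2)*(l^3 + 2*l^2 - 8*l) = (l - 5)*(l + 1)*(l + 2)*(l + 4)*(l^2 - 2*l) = l*(l - 5)*(l + 1)*(l + 2)*(l + 4)*(l - 2)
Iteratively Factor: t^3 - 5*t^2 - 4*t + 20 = (t - 5)*(t^2 - 4) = (t - 5)*(t + 2)*(t - 2)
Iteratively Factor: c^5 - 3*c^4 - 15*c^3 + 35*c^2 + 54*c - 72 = (c - 1)*(c^4 - 2*c^3 - 17*c^2 + 18*c + 72) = (c - 4)*(c - 1)*(c^3 + 2*c^2 - 9*c - 18) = (c - 4)*(c - 3)*(c - 1)*(c^2 + 5*c + 6) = (c - 4)*(c - 3)*(c - 1)*(c + 3)*(c + 2)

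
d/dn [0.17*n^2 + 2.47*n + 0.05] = 0.34*n + 2.47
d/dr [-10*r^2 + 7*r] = 7 - 20*r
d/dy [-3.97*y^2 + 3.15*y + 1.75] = 3.15 - 7.94*y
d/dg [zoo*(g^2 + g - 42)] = zoo*(g + 1)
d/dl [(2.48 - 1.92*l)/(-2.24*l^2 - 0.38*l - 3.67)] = (-4.3008*l^2 + 11.1104*l + 7.9888)/(5.0176*l^4 + 1.7024*l^3 + 16.586*l^2 + 2.7892*l + 13.4689)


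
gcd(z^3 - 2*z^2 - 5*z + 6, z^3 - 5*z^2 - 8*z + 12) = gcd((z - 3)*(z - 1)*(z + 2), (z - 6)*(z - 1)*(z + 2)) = z^2 + z - 2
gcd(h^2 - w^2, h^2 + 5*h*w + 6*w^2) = 1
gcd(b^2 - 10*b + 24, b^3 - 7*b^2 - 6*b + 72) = b^2 - 10*b + 24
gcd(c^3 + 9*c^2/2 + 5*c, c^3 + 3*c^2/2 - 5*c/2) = c^2 + 5*c/2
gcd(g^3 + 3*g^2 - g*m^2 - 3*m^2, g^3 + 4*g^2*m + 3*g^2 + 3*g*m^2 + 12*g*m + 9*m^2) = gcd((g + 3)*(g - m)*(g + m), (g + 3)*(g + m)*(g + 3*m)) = g^2 + g*m + 3*g + 3*m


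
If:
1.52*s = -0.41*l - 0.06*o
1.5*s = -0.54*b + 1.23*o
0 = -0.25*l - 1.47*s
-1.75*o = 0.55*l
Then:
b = 0.00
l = 0.00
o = 0.00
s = 0.00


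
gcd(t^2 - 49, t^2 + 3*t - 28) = t + 7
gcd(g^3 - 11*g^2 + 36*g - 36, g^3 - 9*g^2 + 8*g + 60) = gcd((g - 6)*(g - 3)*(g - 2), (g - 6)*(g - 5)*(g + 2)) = g - 6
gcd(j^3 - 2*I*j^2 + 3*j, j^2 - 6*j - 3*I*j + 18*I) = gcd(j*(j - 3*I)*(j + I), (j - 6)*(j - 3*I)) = j - 3*I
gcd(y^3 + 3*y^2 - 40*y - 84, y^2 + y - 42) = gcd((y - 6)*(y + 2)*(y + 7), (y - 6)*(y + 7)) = y^2 + y - 42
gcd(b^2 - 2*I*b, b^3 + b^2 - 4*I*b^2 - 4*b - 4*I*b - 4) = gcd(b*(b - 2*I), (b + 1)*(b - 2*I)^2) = b - 2*I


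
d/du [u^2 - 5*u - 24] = 2*u - 5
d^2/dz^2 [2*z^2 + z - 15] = 4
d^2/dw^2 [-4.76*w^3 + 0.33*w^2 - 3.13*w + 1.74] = 0.66 - 28.56*w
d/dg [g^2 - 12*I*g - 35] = 2*g - 12*I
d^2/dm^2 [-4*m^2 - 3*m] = -8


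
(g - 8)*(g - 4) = g^2 - 12*g + 32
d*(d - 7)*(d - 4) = d^3 - 11*d^2 + 28*d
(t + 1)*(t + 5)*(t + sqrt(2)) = t^3 + sqrt(2)*t^2 + 6*t^2 + 5*t + 6*sqrt(2)*t + 5*sqrt(2)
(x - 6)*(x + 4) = x^2 - 2*x - 24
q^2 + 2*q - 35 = (q - 5)*(q + 7)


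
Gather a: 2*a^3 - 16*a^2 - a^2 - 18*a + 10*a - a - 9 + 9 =2*a^3 - 17*a^2 - 9*a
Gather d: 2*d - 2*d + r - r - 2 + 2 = 0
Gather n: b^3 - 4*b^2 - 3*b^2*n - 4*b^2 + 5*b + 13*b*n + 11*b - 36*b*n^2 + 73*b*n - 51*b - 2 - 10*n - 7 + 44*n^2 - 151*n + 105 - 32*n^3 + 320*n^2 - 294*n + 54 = b^3 - 8*b^2 - 35*b - 32*n^3 + n^2*(364 - 36*b) + n*(-3*b^2 + 86*b - 455) + 150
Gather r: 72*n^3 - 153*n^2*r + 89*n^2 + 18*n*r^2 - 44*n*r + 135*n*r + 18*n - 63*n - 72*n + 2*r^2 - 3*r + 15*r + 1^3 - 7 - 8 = 72*n^3 + 89*n^2 - 117*n + r^2*(18*n + 2) + r*(-153*n^2 + 91*n + 12) - 14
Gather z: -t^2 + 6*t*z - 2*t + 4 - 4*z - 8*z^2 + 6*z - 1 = -t^2 - 2*t - 8*z^2 + z*(6*t + 2) + 3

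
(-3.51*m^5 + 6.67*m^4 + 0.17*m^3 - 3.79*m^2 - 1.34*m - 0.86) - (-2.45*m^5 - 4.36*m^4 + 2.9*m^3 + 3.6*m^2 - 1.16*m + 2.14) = -1.06*m^5 + 11.03*m^4 - 2.73*m^3 - 7.39*m^2 - 0.18*m - 3.0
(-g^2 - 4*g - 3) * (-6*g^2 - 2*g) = 6*g^4 + 26*g^3 + 26*g^2 + 6*g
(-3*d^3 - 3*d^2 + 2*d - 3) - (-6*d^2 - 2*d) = -3*d^3 + 3*d^2 + 4*d - 3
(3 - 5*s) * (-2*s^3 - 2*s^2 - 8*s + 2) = 10*s^4 + 4*s^3 + 34*s^2 - 34*s + 6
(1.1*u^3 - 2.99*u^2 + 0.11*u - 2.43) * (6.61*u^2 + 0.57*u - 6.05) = 7.271*u^5 - 19.1369*u^4 - 7.6322*u^3 + 2.0899*u^2 - 2.0506*u + 14.7015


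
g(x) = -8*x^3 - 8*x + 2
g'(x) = -24*x^2 - 8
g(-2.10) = 92.89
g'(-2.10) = -113.84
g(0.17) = 0.60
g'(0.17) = -8.69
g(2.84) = -203.97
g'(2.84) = -201.57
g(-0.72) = 10.75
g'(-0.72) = -20.44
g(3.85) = -485.33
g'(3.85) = -363.74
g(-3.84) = 485.70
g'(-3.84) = -361.89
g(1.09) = -17.08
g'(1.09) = -36.51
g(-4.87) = 964.97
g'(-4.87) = -577.21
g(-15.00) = 27122.00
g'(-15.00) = -5408.00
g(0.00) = 2.00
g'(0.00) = -8.00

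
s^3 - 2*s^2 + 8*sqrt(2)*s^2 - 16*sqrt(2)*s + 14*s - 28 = (s - 2)*(s + sqrt(2))*(s + 7*sqrt(2))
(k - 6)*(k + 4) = k^2 - 2*k - 24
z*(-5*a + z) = -5*a*z + z^2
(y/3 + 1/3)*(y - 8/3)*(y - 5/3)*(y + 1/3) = y^4/3 - y^3 - y^2/3 + 121*y/81 + 40/81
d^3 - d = d*(d - 1)*(d + 1)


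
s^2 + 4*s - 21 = (s - 3)*(s + 7)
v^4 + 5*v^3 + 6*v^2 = v^2*(v + 2)*(v + 3)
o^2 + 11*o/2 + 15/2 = (o + 5/2)*(o + 3)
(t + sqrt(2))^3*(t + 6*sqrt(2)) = t^4 + 9*sqrt(2)*t^3 + 42*t^2 + 38*sqrt(2)*t + 24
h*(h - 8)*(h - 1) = h^3 - 9*h^2 + 8*h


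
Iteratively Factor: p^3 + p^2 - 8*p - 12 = (p - 3)*(p^2 + 4*p + 4) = (p - 3)*(p + 2)*(p + 2)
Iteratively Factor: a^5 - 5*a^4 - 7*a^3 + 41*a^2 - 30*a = (a - 5)*(a^4 - 7*a^2 + 6*a) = (a - 5)*(a - 2)*(a^3 + 2*a^2 - 3*a) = (a - 5)*(a - 2)*(a + 3)*(a^2 - a) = (a - 5)*(a - 2)*(a - 1)*(a + 3)*(a)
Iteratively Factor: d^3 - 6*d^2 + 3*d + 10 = (d - 2)*(d^2 - 4*d - 5) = (d - 5)*(d - 2)*(d + 1)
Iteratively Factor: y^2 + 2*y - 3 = (y - 1)*(y + 3)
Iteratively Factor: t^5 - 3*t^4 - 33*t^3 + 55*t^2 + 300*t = (t)*(t^4 - 3*t^3 - 33*t^2 + 55*t + 300) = t*(t - 5)*(t^3 + 2*t^2 - 23*t - 60) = t*(t - 5)*(t + 3)*(t^2 - t - 20) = t*(t - 5)^2*(t + 3)*(t + 4)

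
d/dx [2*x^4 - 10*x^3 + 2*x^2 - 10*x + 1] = 8*x^3 - 30*x^2 + 4*x - 10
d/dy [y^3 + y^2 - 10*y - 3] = 3*y^2 + 2*y - 10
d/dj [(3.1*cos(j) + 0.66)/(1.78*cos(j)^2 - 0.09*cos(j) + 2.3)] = (5.518*cos(j)^2 + 2.3496*cos(j) - 7.1894)*sin(j)/(3.1684*cos(j)^4 - 0.3204*cos(j)^3 + 8.1961*cos(j)^2 - 0.414*cos(j) + 5.29)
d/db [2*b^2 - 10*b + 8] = 4*b - 10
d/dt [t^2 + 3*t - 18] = 2*t + 3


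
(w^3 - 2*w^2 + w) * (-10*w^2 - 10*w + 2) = -10*w^5 + 10*w^4 + 12*w^3 - 14*w^2 + 2*w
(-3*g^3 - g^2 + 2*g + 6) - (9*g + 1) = -3*g^3 - g^2 - 7*g + 5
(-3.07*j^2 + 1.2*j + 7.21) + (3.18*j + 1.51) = -3.07*j^2 + 4.38*j + 8.72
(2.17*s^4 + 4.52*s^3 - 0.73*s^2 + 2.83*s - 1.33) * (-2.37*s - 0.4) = -5.1429*s^5 - 11.5804*s^4 - 0.0778999999999999*s^3 - 6.4151*s^2 + 2.0201*s + 0.532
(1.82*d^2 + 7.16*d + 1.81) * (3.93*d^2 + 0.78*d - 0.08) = 7.1526*d^4 + 29.5584*d^3 + 12.5525*d^2 + 0.839*d - 0.1448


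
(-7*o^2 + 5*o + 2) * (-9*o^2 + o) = 63*o^4 - 52*o^3 - 13*o^2 + 2*o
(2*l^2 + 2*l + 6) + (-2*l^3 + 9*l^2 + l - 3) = -2*l^3 + 11*l^2 + 3*l + 3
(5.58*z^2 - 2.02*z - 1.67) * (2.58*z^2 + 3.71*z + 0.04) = 14.3964*z^4 + 15.4902*z^3 - 11.5796*z^2 - 6.2765*z - 0.0668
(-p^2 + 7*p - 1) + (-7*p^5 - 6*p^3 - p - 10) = -7*p^5 - 6*p^3 - p^2 + 6*p - 11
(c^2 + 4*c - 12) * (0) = 0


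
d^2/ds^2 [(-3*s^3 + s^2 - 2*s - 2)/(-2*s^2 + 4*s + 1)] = 54*(2*s^3 + 2*s^2 - s + 1)/(8*s^6 - 48*s^5 + 84*s^4 - 16*s^3 - 42*s^2 - 12*s - 1)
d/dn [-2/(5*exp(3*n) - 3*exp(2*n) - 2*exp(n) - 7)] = (30*exp(2*n) - 12*exp(n) - 4)*exp(n)/(-5*exp(3*n) + 3*exp(2*n) + 2*exp(n) + 7)^2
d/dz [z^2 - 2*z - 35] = 2*z - 2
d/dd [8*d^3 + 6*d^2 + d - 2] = 24*d^2 + 12*d + 1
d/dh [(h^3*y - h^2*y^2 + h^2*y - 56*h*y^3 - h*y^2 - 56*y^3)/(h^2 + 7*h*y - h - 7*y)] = y*(h^2 - 2*h + 16*y - 1)/(h^2 - 2*h + 1)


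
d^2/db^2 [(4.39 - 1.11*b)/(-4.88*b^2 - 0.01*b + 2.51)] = ((42.8242 - 32.5008*b)*(4.88*b^2 + 0.01*b - 2.51) + (1.11*b - 4.39)*(9.76*b + 0.01)*(19.52*b + 0.02))/(4.88*b^2 + 0.01*b - 2.51)^3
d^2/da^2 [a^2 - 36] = 2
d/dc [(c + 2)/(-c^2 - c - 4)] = (-c^2 - c + (c + 2)*(2*c + 1) - 4)/(c^2 + c + 4)^2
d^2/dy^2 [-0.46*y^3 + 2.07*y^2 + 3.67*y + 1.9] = 4.14 - 2.76*y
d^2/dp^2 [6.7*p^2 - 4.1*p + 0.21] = 13.4000000000000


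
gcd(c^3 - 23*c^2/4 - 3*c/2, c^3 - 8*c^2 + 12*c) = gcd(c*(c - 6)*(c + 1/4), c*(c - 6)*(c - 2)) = c^2 - 6*c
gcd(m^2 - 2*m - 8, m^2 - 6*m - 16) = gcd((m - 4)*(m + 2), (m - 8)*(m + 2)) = m + 2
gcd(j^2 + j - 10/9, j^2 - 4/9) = j - 2/3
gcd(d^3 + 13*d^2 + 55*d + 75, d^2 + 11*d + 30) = d + 5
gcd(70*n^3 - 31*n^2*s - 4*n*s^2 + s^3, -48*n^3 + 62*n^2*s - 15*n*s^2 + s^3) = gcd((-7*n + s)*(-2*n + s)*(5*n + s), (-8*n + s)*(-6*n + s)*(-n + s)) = 1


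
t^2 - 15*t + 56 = (t - 8)*(t - 7)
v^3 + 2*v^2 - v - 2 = (v - 1)*(v + 1)*(v + 2)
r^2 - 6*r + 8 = (r - 4)*(r - 2)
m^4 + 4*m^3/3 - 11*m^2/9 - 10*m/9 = m*(m - 1)*(m + 2/3)*(m + 5/3)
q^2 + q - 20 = (q - 4)*(q + 5)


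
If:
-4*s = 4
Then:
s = -1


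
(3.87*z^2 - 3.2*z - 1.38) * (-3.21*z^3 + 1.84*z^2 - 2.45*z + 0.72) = -12.4227*z^5 + 17.3928*z^4 - 10.9397*z^3 + 8.0872*z^2 + 1.077*z - 0.9936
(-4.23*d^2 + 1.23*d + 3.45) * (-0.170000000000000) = 0.7191*d^2 - 0.2091*d - 0.5865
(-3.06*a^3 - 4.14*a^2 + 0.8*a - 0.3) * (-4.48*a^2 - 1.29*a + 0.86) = 13.7088*a^5 + 22.4946*a^4 - 0.875000000000001*a^3 - 3.2484*a^2 + 1.075*a - 0.258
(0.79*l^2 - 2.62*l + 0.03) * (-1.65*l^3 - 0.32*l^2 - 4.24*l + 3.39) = -1.3035*l^5 + 4.0702*l^4 - 2.5607*l^3 + 13.7773*l^2 - 9.009*l + 0.1017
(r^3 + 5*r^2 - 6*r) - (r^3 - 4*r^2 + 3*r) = 9*r^2 - 9*r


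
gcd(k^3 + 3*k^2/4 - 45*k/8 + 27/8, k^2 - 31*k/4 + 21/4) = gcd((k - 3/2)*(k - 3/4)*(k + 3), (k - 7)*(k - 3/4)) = k - 3/4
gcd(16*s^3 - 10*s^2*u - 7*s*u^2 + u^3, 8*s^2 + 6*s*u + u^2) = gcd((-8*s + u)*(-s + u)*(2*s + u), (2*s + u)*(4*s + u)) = 2*s + u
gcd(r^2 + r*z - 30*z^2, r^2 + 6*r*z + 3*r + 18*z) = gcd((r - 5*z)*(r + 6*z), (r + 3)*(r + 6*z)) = r + 6*z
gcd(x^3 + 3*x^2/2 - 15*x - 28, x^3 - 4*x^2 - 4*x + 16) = x^2 - 2*x - 8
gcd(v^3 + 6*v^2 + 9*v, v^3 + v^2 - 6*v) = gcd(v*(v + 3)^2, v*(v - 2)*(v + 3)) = v^2 + 3*v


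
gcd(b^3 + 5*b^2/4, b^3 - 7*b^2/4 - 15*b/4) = b^2 + 5*b/4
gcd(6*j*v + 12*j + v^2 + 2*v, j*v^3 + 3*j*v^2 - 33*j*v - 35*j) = 1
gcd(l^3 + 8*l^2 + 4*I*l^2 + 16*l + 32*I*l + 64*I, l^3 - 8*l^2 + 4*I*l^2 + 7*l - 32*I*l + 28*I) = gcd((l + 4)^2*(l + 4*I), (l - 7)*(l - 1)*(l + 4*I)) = l + 4*I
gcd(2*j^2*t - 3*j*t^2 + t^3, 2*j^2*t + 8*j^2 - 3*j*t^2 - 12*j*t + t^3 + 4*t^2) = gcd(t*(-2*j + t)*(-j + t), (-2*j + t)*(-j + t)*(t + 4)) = 2*j^2 - 3*j*t + t^2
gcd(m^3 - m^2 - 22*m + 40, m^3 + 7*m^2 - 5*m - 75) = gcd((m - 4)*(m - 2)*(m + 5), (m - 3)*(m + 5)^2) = m + 5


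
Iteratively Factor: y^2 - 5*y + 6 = (y - 2)*(y - 3)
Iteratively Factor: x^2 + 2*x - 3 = (x - 1)*(x + 3)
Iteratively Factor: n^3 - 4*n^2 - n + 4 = (n - 4)*(n^2 - 1) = (n - 4)*(n + 1)*(n - 1)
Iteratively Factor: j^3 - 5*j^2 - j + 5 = (j - 5)*(j^2 - 1) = (j - 5)*(j - 1)*(j + 1)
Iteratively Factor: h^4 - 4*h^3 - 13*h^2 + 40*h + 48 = (h - 4)*(h^3 - 13*h - 12) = (h - 4)^2*(h^2 + 4*h + 3) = (h - 4)^2*(h + 3)*(h + 1)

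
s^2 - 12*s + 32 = (s - 8)*(s - 4)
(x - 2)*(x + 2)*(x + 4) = x^3 + 4*x^2 - 4*x - 16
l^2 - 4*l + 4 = (l - 2)^2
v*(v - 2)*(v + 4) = v^3 + 2*v^2 - 8*v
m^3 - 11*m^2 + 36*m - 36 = (m - 6)*(m - 3)*(m - 2)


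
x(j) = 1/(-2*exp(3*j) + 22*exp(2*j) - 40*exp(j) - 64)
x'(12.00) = 0.00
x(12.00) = 0.00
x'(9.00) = 0.00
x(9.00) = 0.00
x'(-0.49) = 0.00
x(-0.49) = -0.01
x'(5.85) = 0.00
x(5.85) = -0.00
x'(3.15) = 0.00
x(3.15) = -0.00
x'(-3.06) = 0.00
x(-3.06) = -0.02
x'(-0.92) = 0.00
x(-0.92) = -0.01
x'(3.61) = 0.00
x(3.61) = -0.00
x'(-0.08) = 0.00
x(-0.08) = -0.01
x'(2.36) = 0.02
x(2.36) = -0.00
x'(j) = (6*exp(3*j) - 44*exp(2*j) + 40*exp(j))/(-2*exp(3*j) + 22*exp(2*j) - 40*exp(j) - 64)^2 = (3*exp(2*j) - 22*exp(j) + 20)*exp(j)/(2*(exp(3*j) - 11*exp(2*j) + 20*exp(j) + 32)^2)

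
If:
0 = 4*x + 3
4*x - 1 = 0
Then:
No Solution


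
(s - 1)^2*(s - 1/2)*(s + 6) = s^4 + 7*s^3/2 - 13*s^2 + 23*s/2 - 3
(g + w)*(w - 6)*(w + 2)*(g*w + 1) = g^2*w^3 - 4*g^2*w^2 - 12*g^2*w + g*w^4 - 4*g*w^3 - 11*g*w^2 - 4*g*w - 12*g + w^3 - 4*w^2 - 12*w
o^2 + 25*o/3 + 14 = (o + 7/3)*(o + 6)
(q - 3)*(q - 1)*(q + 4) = q^3 - 13*q + 12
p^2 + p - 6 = (p - 2)*(p + 3)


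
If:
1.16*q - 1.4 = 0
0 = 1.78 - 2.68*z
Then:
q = 1.21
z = 0.66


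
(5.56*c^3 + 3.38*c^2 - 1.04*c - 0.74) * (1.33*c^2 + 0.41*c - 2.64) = 7.3948*c^5 + 6.775*c^4 - 14.6758*c^3 - 10.3338*c^2 + 2.4422*c + 1.9536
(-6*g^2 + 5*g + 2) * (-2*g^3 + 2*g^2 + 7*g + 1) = 12*g^5 - 22*g^4 - 36*g^3 + 33*g^2 + 19*g + 2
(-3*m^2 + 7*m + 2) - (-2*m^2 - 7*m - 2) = -m^2 + 14*m + 4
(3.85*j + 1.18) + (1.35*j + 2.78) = 5.2*j + 3.96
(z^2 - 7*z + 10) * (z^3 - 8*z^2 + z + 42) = z^5 - 15*z^4 + 67*z^3 - 45*z^2 - 284*z + 420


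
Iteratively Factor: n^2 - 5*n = (n)*(n - 5)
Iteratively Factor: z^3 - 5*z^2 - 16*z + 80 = (z - 4)*(z^2 - z - 20) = (z - 5)*(z - 4)*(z + 4)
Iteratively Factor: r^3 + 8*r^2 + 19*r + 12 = (r + 4)*(r^2 + 4*r + 3) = (r + 3)*(r + 4)*(r + 1)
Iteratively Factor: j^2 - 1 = (j - 1)*(j + 1)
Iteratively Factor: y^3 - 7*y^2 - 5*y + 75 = (y - 5)*(y^2 - 2*y - 15) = (y - 5)^2*(y + 3)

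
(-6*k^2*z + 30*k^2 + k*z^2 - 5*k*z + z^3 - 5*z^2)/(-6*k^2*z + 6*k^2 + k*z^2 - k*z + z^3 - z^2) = (z - 5)/(z - 1)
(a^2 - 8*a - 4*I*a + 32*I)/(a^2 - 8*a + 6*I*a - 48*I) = (a - 4*I)/(a + 6*I)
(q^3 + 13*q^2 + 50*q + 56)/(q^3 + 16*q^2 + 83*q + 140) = (q + 2)/(q + 5)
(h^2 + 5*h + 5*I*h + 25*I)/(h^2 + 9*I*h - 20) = (h + 5)/(h + 4*I)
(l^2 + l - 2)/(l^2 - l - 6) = (l - 1)/(l - 3)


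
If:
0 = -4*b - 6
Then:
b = -3/2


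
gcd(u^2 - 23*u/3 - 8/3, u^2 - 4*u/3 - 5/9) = u + 1/3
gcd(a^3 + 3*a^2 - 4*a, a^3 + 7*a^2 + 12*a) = a^2 + 4*a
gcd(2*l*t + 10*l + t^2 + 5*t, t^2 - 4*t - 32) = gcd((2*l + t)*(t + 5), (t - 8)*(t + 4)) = 1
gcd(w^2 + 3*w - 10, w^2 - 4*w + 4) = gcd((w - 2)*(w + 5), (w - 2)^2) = w - 2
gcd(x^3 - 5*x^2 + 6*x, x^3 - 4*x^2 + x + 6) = x^2 - 5*x + 6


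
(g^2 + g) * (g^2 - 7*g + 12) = g^4 - 6*g^3 + 5*g^2 + 12*g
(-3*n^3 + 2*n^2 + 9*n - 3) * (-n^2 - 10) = 3*n^5 - 2*n^4 + 21*n^3 - 17*n^2 - 90*n + 30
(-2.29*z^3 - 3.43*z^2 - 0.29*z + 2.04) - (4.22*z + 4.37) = -2.29*z^3 - 3.43*z^2 - 4.51*z - 2.33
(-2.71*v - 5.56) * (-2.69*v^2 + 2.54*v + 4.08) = 7.2899*v^3 + 8.073*v^2 - 25.1792*v - 22.6848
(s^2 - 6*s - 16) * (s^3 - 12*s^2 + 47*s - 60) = s^5 - 18*s^4 + 103*s^3 - 150*s^2 - 392*s + 960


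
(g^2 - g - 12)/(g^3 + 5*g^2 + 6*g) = (g - 4)/(g*(g + 2))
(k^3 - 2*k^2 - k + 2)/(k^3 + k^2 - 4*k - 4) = (k - 1)/(k + 2)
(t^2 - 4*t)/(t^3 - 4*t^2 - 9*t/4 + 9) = 4*t/(4*t^2 - 9)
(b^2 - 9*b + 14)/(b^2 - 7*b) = (b - 2)/b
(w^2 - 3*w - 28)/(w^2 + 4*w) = (w - 7)/w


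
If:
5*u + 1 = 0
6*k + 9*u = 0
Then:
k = 3/10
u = -1/5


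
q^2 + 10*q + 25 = (q + 5)^2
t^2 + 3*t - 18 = (t - 3)*(t + 6)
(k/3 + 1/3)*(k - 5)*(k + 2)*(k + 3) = k^4/3 + k^3/3 - 19*k^2/3 - 49*k/3 - 10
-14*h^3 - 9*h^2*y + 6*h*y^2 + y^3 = (-2*h + y)*(h + y)*(7*h + y)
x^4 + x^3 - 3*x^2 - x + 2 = (x - 1)^2*(x + 1)*(x + 2)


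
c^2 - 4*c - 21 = (c - 7)*(c + 3)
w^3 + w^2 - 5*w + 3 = (w - 1)^2*(w + 3)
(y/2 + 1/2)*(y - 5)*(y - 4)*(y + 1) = y^4/2 - 7*y^3/2 + 3*y^2/2 + 31*y/2 + 10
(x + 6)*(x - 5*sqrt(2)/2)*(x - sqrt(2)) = x^3 - 7*sqrt(2)*x^2/2 + 6*x^2 - 21*sqrt(2)*x + 5*x + 30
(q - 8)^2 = q^2 - 16*q + 64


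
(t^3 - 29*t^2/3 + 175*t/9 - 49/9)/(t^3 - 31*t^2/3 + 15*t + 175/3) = (9*t^2 - 24*t + 7)/(3*(3*t^2 - 10*t - 25))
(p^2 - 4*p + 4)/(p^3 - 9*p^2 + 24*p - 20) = 1/(p - 5)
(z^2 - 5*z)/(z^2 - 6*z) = (z - 5)/(z - 6)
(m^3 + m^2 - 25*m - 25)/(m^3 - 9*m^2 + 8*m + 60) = (m^2 + 6*m + 5)/(m^2 - 4*m - 12)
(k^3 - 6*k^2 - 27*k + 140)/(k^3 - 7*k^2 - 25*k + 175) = (k - 4)/(k - 5)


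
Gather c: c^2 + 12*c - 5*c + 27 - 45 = c^2 + 7*c - 18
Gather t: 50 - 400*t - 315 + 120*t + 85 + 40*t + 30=-240*t - 150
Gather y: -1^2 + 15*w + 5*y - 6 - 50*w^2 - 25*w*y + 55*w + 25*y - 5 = -50*w^2 + 70*w + y*(30 - 25*w) - 12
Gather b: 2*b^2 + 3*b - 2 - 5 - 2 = 2*b^2 + 3*b - 9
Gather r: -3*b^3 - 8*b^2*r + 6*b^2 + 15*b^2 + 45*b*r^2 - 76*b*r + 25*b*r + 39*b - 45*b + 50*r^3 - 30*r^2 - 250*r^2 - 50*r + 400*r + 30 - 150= -3*b^3 + 21*b^2 - 6*b + 50*r^3 + r^2*(45*b - 280) + r*(-8*b^2 - 51*b + 350) - 120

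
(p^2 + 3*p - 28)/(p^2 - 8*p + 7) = (p^2 + 3*p - 28)/(p^2 - 8*p + 7)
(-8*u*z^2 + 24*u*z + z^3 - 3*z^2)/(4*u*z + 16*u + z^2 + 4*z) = z*(-8*u*z + 24*u + z^2 - 3*z)/(4*u*z + 16*u + z^2 + 4*z)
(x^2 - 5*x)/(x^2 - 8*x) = (x - 5)/(x - 8)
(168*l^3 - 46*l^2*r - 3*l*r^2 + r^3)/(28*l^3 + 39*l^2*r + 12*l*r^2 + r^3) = (24*l^2 - 10*l*r + r^2)/(4*l^2 + 5*l*r + r^2)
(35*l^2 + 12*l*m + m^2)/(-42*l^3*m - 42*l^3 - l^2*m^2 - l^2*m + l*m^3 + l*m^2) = (-35*l^2 - 12*l*m - m^2)/(l*(42*l^2*m + 42*l^2 + l*m^2 + l*m - m^3 - m^2))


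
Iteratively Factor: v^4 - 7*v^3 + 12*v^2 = (v)*(v^3 - 7*v^2 + 12*v) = v*(v - 4)*(v^2 - 3*v) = v*(v - 4)*(v - 3)*(v)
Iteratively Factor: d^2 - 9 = (d - 3)*(d + 3)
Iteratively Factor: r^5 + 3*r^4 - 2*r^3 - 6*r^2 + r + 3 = (r - 1)*(r^4 + 4*r^3 + 2*r^2 - 4*r - 3) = (r - 1)^2*(r^3 + 5*r^2 + 7*r + 3) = (r - 1)^2*(r + 1)*(r^2 + 4*r + 3) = (r - 1)^2*(r + 1)^2*(r + 3)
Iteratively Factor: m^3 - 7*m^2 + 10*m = (m - 5)*(m^2 - 2*m) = (m - 5)*(m - 2)*(m)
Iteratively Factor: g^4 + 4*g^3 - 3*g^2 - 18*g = (g - 2)*(g^3 + 6*g^2 + 9*g) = g*(g - 2)*(g^2 + 6*g + 9) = g*(g - 2)*(g + 3)*(g + 3)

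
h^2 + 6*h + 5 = (h + 1)*(h + 5)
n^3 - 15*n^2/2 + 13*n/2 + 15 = (n - 6)*(n - 5/2)*(n + 1)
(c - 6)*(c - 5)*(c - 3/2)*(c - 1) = c^4 - 27*c^3/2 + 59*c^2 - 183*c/2 + 45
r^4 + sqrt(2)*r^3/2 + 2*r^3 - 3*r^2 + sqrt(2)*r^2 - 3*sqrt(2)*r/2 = r*(r - 1)*(r + 3)*(r + sqrt(2)/2)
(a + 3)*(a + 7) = a^2 + 10*a + 21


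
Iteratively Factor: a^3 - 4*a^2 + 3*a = (a - 3)*(a^2 - a) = a*(a - 3)*(a - 1)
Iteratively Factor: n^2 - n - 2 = (n + 1)*(n - 2)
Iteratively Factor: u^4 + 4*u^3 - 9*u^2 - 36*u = (u - 3)*(u^3 + 7*u^2 + 12*u) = (u - 3)*(u + 4)*(u^2 + 3*u) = (u - 3)*(u + 3)*(u + 4)*(u)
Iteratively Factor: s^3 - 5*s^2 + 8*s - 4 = (s - 2)*(s^2 - 3*s + 2) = (s - 2)^2*(s - 1)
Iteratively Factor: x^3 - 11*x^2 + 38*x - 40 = (x - 4)*(x^2 - 7*x + 10) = (x - 5)*(x - 4)*(x - 2)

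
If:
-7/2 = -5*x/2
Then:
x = 7/5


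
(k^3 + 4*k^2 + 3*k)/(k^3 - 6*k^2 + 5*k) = (k^2 + 4*k + 3)/(k^2 - 6*k + 5)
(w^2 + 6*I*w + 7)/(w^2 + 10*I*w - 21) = (w - I)/(w + 3*I)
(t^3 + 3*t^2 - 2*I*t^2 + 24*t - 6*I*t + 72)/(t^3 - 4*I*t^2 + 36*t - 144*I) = (t^2 + t*(3 + 4*I) + 12*I)/(t^2 + 2*I*t + 24)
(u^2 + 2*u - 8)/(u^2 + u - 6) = (u + 4)/(u + 3)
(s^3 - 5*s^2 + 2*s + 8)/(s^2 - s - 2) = s - 4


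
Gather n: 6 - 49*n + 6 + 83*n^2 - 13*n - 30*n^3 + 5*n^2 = -30*n^3 + 88*n^2 - 62*n + 12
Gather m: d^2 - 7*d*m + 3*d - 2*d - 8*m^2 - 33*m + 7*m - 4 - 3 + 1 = d^2 + d - 8*m^2 + m*(-7*d - 26) - 6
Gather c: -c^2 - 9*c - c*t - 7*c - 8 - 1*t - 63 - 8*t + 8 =-c^2 + c*(-t - 16) - 9*t - 63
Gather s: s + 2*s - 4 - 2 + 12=3*s + 6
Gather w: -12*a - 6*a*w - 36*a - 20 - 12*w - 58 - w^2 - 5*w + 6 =-48*a - w^2 + w*(-6*a - 17) - 72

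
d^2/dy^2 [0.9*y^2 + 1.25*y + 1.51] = 1.80000000000000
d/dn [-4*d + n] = 1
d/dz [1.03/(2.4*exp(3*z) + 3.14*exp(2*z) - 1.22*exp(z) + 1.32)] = (-7.416*exp(2*z) - 6.4684*exp(z) + 1.2566)*exp(z)/(2.4*exp(3*z) + 3.14*exp(2*z) - 1.22*exp(z) + 1.32)^2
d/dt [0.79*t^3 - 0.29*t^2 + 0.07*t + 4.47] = 2.37*t^2 - 0.58*t + 0.07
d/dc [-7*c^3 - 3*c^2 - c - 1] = -21*c^2 - 6*c - 1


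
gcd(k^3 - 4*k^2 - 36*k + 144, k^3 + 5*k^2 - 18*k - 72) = k^2 + 2*k - 24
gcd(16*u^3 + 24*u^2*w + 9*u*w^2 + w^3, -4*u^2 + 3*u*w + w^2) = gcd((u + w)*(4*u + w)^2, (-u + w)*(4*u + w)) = 4*u + w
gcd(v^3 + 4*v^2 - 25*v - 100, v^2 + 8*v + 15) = v + 5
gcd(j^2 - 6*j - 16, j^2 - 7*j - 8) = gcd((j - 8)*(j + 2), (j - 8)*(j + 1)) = j - 8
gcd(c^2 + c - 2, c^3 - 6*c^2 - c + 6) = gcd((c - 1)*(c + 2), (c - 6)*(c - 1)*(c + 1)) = c - 1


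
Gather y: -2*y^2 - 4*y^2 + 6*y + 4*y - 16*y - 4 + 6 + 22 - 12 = -6*y^2 - 6*y + 12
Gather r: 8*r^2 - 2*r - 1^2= 8*r^2 - 2*r - 1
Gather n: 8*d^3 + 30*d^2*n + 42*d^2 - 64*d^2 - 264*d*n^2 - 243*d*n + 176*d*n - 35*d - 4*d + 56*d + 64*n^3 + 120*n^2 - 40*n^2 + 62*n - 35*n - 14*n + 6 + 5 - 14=8*d^3 - 22*d^2 + 17*d + 64*n^3 + n^2*(80 - 264*d) + n*(30*d^2 - 67*d + 13) - 3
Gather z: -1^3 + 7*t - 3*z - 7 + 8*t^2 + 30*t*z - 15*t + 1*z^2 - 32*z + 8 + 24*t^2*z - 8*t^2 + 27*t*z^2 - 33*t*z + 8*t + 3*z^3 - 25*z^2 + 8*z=3*z^3 + z^2*(27*t - 24) + z*(24*t^2 - 3*t - 27)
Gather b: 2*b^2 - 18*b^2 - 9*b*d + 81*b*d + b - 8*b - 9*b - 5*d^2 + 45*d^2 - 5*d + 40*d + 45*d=-16*b^2 + b*(72*d - 16) + 40*d^2 + 80*d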